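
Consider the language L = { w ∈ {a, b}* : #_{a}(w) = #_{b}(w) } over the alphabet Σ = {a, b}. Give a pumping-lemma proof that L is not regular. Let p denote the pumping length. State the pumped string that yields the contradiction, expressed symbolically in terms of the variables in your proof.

a^{p+k} b^p

Assume L is regular. Let p be the pumping length given by the pumping lemma.
Choose w = a^p b^p ∈ L with |w| = 2p ≥ p.
The pumping lemma gives a decomposition w = xyz where |xy| ≤ p and |y| ≥ 1.
The first p characters of w are a's, so xy (and hence y) consists only of a's. Write y = a^k, 1 ≤ k ≤ p.
Pump with i = 2: xy^2z = a^{p+k} b^p has p+k occurrences of a but only p of b. Since k ≥ 1 the counts differ, so xy^2z ∉ L.
Contradiction. Therefore L is not regular.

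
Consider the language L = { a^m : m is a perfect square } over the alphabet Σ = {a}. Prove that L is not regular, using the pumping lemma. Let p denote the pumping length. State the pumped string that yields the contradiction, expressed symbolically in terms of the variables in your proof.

Assume L is regular; let p be its pumping constant.
Take w = a^{p²} ∈ L with |w| = p² ≥ p.
By the pumping lemma, w = xyz with |xy| ≤ p and |y| > 0.
Then y = a^k for some k with 1 ≤ k ≤ p.
Pump with i = 2: xy^2z = a^{p²+k}. Since 1 ≤ k ≤ p, p² < p²+k ≤ p²+p < (p+1)², so p²+k lies strictly between consecutive squares and is not a perfect square. So xy^2z ∉ L.
Contradiction. Therefore L is not regular.

a^{p²+k}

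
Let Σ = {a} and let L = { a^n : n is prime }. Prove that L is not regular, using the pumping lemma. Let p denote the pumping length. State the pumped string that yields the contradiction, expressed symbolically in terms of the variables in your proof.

Toward a contradiction, assume L is regular with pumping length p.
Let q be a prime with q ≥ p+2 (infinitely many primes exist), and take w = a^q ∈ L with |w| = q ≥ p.
The pumping lemma gives a decomposition w = xyz where |xy| ≤ p and y is nonempty.
Then y = a^k for some k with 1 ≤ k ≤ p.
Since 1 ≤ k ≤ p, |xz| = q-k. Pump with i = q+1: |xy^{q+1}z| = (q-k)+(q+1)k = q+qk = q(1+k), which is composite (both factors ≥ 2). So xy^{q+1}z = a^{q(1+k)} ∉ L.
This is a contradiction; hence L is not regular.

a^{q(1+k)}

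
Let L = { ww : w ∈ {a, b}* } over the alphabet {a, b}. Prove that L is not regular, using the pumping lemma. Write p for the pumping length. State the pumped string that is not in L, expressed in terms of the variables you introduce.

a^{p+k} b^p a^p b^p

Assume L is regular; let p be its pumping constant.
Take w = a^p b^p a^p b^p = uu where u = a^pb^p; then w ∈ L and |w| = 4p ≥ p.
By the pumping lemma, w = xyz with |xy| ≤ p and |y| > 0.
The first p characters of w are a's, so xy (and hence y) consists only of a's. Write y = a^k, 1 ≤ k ≤ p.
Pump with i = 2: xy^2z = a^{p+k} b^p a^p b^p, of length 4p+k. Suppose this equals vv. The string starts with a and ends with b, so v does too; thus the boundary between the two copies of v is a b→a transition. There is exactly one such transition, at position 2p+k, so |v| = 2p+k and |vv| = 4p+2k ≠ 4p+k since k ≥ 1. So xy^2z ∉ L.
This contradicts the pumping lemma, so L is not regular.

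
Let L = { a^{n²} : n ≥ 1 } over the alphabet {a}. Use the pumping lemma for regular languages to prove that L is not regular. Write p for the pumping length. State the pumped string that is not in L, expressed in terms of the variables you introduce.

Assume L is regular. Let p be the pumping length given by the pumping lemma.
Take w = a^{p²} ∈ L with |w| = p² ≥ p.
The pumping lemma gives a decomposition w = xyz where |xy| ≤ p and y is nonempty.
Then y = a^k for some k with 1 ≤ k ≤ p.
Pump with i = 2: xy^2z = a^{p²+k}. Since 1 ≤ k ≤ p, p² < p²+k ≤ p²+p < (p+1)², so p²+k lies strictly between consecutive squares and is not a perfect square. So xy^2z ∉ L.
This contradicts the pumping lemma, so L is not regular.

a^{p²+k}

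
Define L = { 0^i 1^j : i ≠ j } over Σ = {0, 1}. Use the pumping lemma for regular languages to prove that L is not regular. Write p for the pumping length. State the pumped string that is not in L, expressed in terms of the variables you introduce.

Assume L is regular. Let p be the pumping length given by the pumping lemma.
Choose w = 0^p 1^{p+p!}. Since p ≠ p+p!, w ∈ L; and |w| ≥ p.
Write w = xyz as guaranteed by the lemma, with |xy| ≤ p and |y| ≥ 1.
The first p characters of w are 0's, so xy (and hence y) consists only of 0's. Write y = 0^k, 1 ≤ k ≤ p.
Since 1 ≤ k ≤ p, k divides p!; set t = 1 + p!/k. Then xy^t z has p + (p!/k)·k = p + p! copies of 0. Now the 0-count equals the 1-count, so i ≠ j fails. So xy^t z = 0^{p+p!} 1^{p+p!} ∉ L.
This contradicts the pumping lemma, so L is not regular.

0^{p+p!} 1^{p+p!}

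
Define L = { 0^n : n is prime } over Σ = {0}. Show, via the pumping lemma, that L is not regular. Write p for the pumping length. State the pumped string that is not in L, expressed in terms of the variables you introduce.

Toward a contradiction, assume L is regular with pumping length p.
Let q be a prime with q ≥ p+2 (infinitely many primes exist), and take w = 0^q ∈ L with |w| = q ≥ p.
By the pumping lemma, w = xyz with |xy| ≤ p and |y| > 0.
Then y = 0^k for some k with 1 ≤ k ≤ p.
Since 1 ≤ k ≤ p, |xz| = q-k. Pump with i = q+1: |xy^{q+1}z| = (q-k)+(q+1)k = q+qk = q(1+k), which is composite (both factors ≥ 2). So xy^{q+1}z = 0^{q(1+k)} ∉ L.
This contradicts the pumping lemma, so L is not regular.

0^{q(1+k)}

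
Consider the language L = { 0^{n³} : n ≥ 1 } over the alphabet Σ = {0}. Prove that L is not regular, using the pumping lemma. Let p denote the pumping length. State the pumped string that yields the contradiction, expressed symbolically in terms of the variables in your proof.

Suppose for contradiction that L is regular, and let p be the pumping length.
Take w = 0^{p³} ∈ L with |w| = p³ ≥ p.
By the pumping lemma, w = xyz with |xy| ≤ p and |y| > 0.
Then y = 0^k for some k with 1 ≤ k ≤ p.
Pump with i = 2: xy^2z = 0^{p³+k}. Since 1 ≤ k ≤ p, p³ < p³+k ≤ p³+p < p³+3p²+3p+1 = (p+1)³, so p³+k is not a perfect cube. So xy^2z ∉ L.
Contradiction. Therefore L is not regular.

0^{p³+k}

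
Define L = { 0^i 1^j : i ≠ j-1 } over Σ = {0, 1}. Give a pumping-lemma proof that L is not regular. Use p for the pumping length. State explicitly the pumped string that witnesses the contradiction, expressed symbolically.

0^{p+p!} 1^{p+p!+1}

Assume L is regular. Let p be the pumping length given by the pumping lemma.
Choose w = 0^p 1^{p+p!+1}. Since p ≠ (p+p!+1)-1 = p+p!, w ∈ L; and |w| ≥ p.
By the pumping lemma, w = xyz with |xy| ≤ p and |y| > 0.
Because |xy| ≤ p and w begins with p copies of 0, we have y = 0^k with 1 ≤ k ≤ p.
Since 1 ≤ k ≤ p, k divides p!; set t = 1 + p!/k. Then xy^t z has p + (p!/k)·k = p + p! copies of 0. Now the 0-count is p+p! and (1-count)-1 = (p+p!+1)-1 = p+p!, so i ≠ j-1 fails. So xy^t z = 0^{p+p!} 1^{p+p!+1} ∉ L.
This contradicts the pumping lemma, so L is not regular.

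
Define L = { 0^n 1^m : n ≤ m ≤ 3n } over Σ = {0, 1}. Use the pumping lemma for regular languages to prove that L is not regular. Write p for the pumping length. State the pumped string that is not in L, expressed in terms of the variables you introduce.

Assume L is regular. Let p be the pumping length given by the pumping lemma.
Take w = 0^p 1^p ∈ L (since p ≤ p ≤ 3p), with |w| = 2p ≥ p.
By the pumping lemma, w = xyz with |xy| ≤ p and |y| ≥ 1.
Since the first p symbols of w are all 0's and |xy| ≤ p, y lies entirely in the leading 0-block: y = 0^k for some k with 1 ≤ k ≤ p.
Pump with i = 2: xy^2z = 0^{p+k} 1^p. Now n = p+k > p = m, so the condition n ≤ m fails. Thus xy^2z ∉ L.
This contradicts the pumping lemma, so L is not regular.

0^{p+k} 1^p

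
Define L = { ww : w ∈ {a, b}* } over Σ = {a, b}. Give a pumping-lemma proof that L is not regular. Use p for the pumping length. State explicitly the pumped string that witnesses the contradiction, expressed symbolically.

a^{p+k} b^p a^p b^p

Assume L is regular; let p be its pumping constant.
Take w = a^p b^p a^p b^p = uu where u = a^pb^p; then w ∈ L and |w| = 4p ≥ p.
By the pumping lemma, w = xyz with |xy| ≤ p and |y| > 0.
Because |xy| ≤ p and w begins with p copies of a, we have y = a^k with 1 ≤ k ≤ p.
Pump with i = 2: xy^2z = a^{p+k} b^p a^p b^p, of length 4p+k. Suppose this equals vv. The string starts with a and ends with b, so v does too; thus the boundary between the two copies of v is a b→a transition. There is exactly one such transition, at position 2p+k, so |v| = 2p+k and |vv| = 4p+2k ≠ 4p+k since k ≥ 1. So xy^2z ∉ L.
This is a contradiction; hence L is not regular.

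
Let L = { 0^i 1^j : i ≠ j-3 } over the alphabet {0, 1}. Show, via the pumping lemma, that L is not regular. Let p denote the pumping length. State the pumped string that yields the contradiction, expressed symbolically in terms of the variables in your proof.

0^{p+p!} 1^{p+p!+3}

Assume L is regular; let p be its pumping constant.
Choose w = 0^p 1^{p+p!+3}. Since p ≠ (p+p!+3)-3 = p+p!, w ∈ L; and |w| ≥ p.
The pumping lemma gives a decomposition w = xyz where |xy| ≤ p and |y| ≥ 1.
Since the first p symbols of w are all 0's and |xy| ≤ p, y lies entirely in the leading 0-block: y = 0^k for some k with 1 ≤ k ≤ p.
Since 1 ≤ k ≤ p, k divides p!; set t = 1 + p!/k. Then xy^t z has p + (p!/k)·k = p + p! copies of 0. Now the 0-count is p+p! and (1-count)-3 = (p+p!+3)-3 = p+p!, so i ≠ j-3 fails. So xy^t z = 0^{p+p!} 1^{p+p!+3} ∉ L.
This contradicts the pumping lemma, so L is not regular.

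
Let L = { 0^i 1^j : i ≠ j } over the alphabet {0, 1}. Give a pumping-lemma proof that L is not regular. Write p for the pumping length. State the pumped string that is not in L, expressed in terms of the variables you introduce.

0^{p+p!} 1^{p+p!}

Suppose for contradiction that L is regular, and let p be the pumping length.
Choose w = 0^p 1^{p+p!}. Since p ≠ p+p!, w ∈ L; and |w| ≥ p.
The pumping lemma gives a decomposition w = xyz where |xy| ≤ p and |y| > 0.
Because |xy| ≤ p and w begins with p copies of 0, we have y = 0^k with 1 ≤ k ≤ p.
Since 1 ≤ k ≤ p, k divides p!; set t = 1 + p!/k. Then xy^t z has p + (p!/k)·k = p + p! copies of 0. Now the 0-count equals the 1-count, so i ≠ j fails. So xy^t z = 0^{p+p!} 1^{p+p!} ∉ L.
This contradicts the pumping lemma, so L is not regular.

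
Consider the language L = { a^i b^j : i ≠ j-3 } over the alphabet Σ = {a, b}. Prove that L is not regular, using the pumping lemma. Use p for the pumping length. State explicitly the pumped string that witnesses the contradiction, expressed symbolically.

Toward a contradiction, assume L is regular with pumping length p.
Choose w = a^p b^{p+p!+3}. Since p ≠ (p+p!+3)-3 = p+p!, w ∈ L; and |w| ≥ p.
Write w = xyz as guaranteed by the lemma, with |xy| ≤ p and |y| > 0.
Because |xy| ≤ p and w begins with p copies of a, we have y = a^k with 1 ≤ k ≤ p.
Since 1 ≤ k ≤ p, k divides p!; set t = 1 + p!/k. Then xy^t z has p + (p!/k)·k = p + p! copies of a. Now the a-count is p+p! and (b-count)-3 = (p+p!+3)-3 = p+p!, so i ≠ j-3 fails. So xy^t z = a^{p+p!} b^{p+p!+3} ∉ L.
This contradicts the pumping lemma, so L is not regular.

a^{p+p!} b^{p+p!+3}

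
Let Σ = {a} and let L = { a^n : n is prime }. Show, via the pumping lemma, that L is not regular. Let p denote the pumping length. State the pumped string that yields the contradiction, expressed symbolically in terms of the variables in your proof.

Toward a contradiction, assume L is regular with pumping length p.
Let q be a prime with q ≥ p+2 (infinitely many primes exist), and take w = a^q ∈ L with |w| = q ≥ p.
By the pumping lemma, w = xyz with |xy| ≤ p and y is nonempty.
Then y = a^k for some k with 1 ≤ k ≤ p.
Since 1 ≤ k ≤ p, |xz| = q-k. Pump with i = q+1: |xy^{q+1}z| = (q-k)+(q+1)k = q+qk = q(1+k), which is composite (both factors ≥ 2). So xy^{q+1}z = a^{q(1+k)} ∉ L.
Contradiction. Therefore L is not regular.

a^{q(1+k)}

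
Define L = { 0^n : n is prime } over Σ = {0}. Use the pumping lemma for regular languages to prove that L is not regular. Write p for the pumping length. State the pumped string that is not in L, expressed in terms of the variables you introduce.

Suppose for contradiction that L is regular, and let p be the pumping length.
Let q be a prime with q ≥ p+2 (infinitely many primes exist), and take w = 0^q ∈ L with |w| = q ≥ p.
By the pumping lemma, w = xyz with |xy| ≤ p and |y| > 0.
Then y = 0^k for some k with 1 ≤ k ≤ p.
Since 1 ≤ k ≤ p, |xz| = q-k. Pump with i = q+1: |xy^{q+1}z| = (q-k)+(q+1)k = q+qk = q(1+k), which is composite (both factors ≥ 2). So xy^{q+1}z = 0^{q(1+k)} ∉ L.
Contradiction. Therefore L is not regular.

0^{q(1+k)}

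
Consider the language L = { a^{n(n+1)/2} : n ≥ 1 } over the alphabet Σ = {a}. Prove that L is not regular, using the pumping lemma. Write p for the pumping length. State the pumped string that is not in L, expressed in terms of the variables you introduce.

Assume L is regular. Let p be the pumping length given by the pumping lemma.
Take w = a^{p(p+1)/2} ∈ L with |w| = p(p+1)/2 ≥ p.
By the pumping lemma, w = xyz with |xy| ≤ p and |y| ≥ 1.
Then y = a^k for some k with 1 ≤ k ≤ p.
Pump with i = 2: xy^2z = a^{p(p+1)/2+k}. Since 1 ≤ k ≤ p, p(p+1)/2 < p(p+1)/2+k ≤ p(p+1)/2+p < (p+1)(p+2)/2, so p(p+1)/2+k is strictly between consecutive triangular numbers. So xy^2z ∉ L.
This is a contradiction; hence L is not regular.

a^{p(p+1)/2+k}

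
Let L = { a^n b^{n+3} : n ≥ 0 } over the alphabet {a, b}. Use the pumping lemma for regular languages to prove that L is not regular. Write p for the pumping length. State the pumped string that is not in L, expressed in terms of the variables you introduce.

Assume L is regular. Let p be the pumping length given by the pumping lemma.
Choose w = a^p b^{p+3}, which is in L with |w| = 2p+3 ≥ p.
Write w = xyz as guaranteed by the lemma, with |xy| ≤ p and |y| > 0.
The first p characters of w are a's, so xy (and hence y) consists only of a's. Write y = a^k, 1 ≤ k ≤ p.
Pump with i = 2: xy^2z = a^{p+k} b^{p+3}. For this to lie in L we would need p+3 = (p+k)+3, which forces k = 0. But k ≥ 1, so xy^2z ∉ L.
Contradiction. Therefore L is not regular.

a^{p+k} b^{p+3}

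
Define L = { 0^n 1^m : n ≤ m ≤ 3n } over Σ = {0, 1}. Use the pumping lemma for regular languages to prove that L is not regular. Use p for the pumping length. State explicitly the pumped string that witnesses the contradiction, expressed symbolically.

Assume L is regular. Let p be the pumping length given by the pumping lemma.
Take w = 0^p 1^p ∈ L (since p ≤ p ≤ 3p), with |w| = 2p ≥ p.
Write w = xyz as guaranteed by the lemma, with |xy| ≤ p and |y| ≥ 1.
Since the first p symbols of w are all 0's and |xy| ≤ p, y lies entirely in the leading 0-block: y = 0^k for some k with 1 ≤ k ≤ p.
Pump with i = 2: xy^2z = 0^{p+k} 1^p. Now n = p+k > p = m, so the condition n ≤ m fails. Thus xy^2z ∉ L.
This is a contradiction; hence L is not regular.

0^{p+k} 1^p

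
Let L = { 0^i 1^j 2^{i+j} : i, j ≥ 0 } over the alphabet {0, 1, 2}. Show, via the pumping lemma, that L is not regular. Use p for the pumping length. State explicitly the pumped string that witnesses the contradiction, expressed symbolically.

0^{p+k} 1^p 2^{2p}

Assume L is regular; let p be its pumping constant.
Take w = 0^p 1^p 2^{2p} ∈ L (with i=j=p, i+j=2p), |w| = 4p ≥ p.
The pumping lemma gives a decomposition w = xyz where |xy| ≤ p and |y| ≥ 1.
The first p characters of w are 0's, so xy (and hence y) consists only of 0's. Write y = 0^k, 1 ≤ k ≤ p.
Consider xy^2z = 0^{p+k} 1^p 2^{2p}. Now the 0- and 1-counts sum to 2p+k, but the 2-count is 2p ≠ 2p+k. So xy^2z ∉ L.
This contradicts the pumping lemma, so L is not regular.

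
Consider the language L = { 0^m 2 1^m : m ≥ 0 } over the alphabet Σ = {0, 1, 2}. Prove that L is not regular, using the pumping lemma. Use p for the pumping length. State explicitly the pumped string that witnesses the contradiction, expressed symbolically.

Assume L is regular; let p be its pumping constant.
Take w = 0^p 2 1^p ∈ L with |w| = 2p+1 ≥ p.
The pumping lemma gives a decomposition w = xyz where |xy| ≤ p and y is nonempty.
Because |xy| ≤ p and w begins with p copies of 0, we have y = 0^k with 1 ≤ k ≤ p.
Pump with i = 2: xy^2z = 0^{p+k} 2 1^p, which would require p+k = p. But k ≥ 1, so xy^2z ∉ L.
This is a contradiction; hence L is not regular.

0^{p+k} 2 1^p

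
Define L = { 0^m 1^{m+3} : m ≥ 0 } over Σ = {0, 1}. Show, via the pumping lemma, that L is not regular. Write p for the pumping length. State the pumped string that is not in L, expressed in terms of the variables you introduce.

0^{p+k} 1^{p+3}

Toward a contradiction, assume L is regular with pumping length p.
Take w = 0^p 1^{p+3}. Then w ∈ L and |w| = 2p+3 ≥ p.
Write w = xyz as guaranteed by the lemma, with |xy| ≤ p and |y| ≥ 1.
Because |xy| ≤ p and w begins with p copies of 0, we have y = 0^k with 1 ≤ k ≤ p.
Pump with i = 2: xy^2z = 0^{p+k} 1^{p+3}. For this to lie in L we would need p+3 = (p+k)+3, which forces k = 0. But k ≥ 1, so xy^2z ∉ L.
This contradicts the pumping lemma, so L is not regular.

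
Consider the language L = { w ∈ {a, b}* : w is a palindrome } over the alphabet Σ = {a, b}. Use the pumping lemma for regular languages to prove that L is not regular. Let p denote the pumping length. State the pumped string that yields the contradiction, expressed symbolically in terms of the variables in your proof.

Toward a contradiction, assume L is regular with pumping length p.
Take w = a^p b a^p, a palindrome of length 2p+1 ≥ p.
Write w = xyz as guaranteed by the lemma, with |xy| ≤ p and |y| ≥ 1.
The first p characters of w are a's, so xy (and hence y) consists only of a's. Write y = a^k, 1 ≤ k ≤ p.
Pump with i = 2: xy^2z = a^{p+k} b a^p. Its reverse is a^p b a^{p+k}, which differs from xy^2z since k ≥ 1. So xy^2z is not a palindrome and xy^2z ∉ L.
Contradiction. Therefore L is not regular.

a^{p+k} b a^p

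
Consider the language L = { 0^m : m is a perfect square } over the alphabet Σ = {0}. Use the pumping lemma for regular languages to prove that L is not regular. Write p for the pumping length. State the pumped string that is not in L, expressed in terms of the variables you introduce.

Assume L is regular; let p be its pumping constant.
Take w = 0^{p²} ∈ L with |w| = p² ≥ p.
The pumping lemma gives a decomposition w = xyz where |xy| ≤ p and y is nonempty.
Then y = 0^k for some k with 1 ≤ k ≤ p.
Pump with i = 2: xy^2z = 0^{p²+k}. Since 1 ≤ k ≤ p, p² < p²+k ≤ p²+p < (p+1)², so p²+k lies strictly between consecutive squares and is not a perfect square. So xy^2z ∉ L.
Contradiction. Therefore L is not regular.

0^{p²+k}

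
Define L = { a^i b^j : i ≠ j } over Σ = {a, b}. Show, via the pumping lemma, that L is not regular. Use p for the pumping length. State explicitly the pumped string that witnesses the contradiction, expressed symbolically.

Suppose for contradiction that L is regular, and let p be the pumping length.
Choose w = a^p b^{p+p!}. Since p ≠ p+p!, w ∈ L; and |w| ≥ p.
By the pumping lemma, w = xyz with |xy| ≤ p and |y| ≥ 1.
Since the first p symbols of w are all a's and |xy| ≤ p, y lies entirely in the leading a-block: y = a^k for some k with 1 ≤ k ≤ p.
Since 1 ≤ k ≤ p, k divides p!; set t = 1 + p!/k. Then xy^t z has p + (p!/k)·k = p + p! copies of a. Now the a-count equals the b-count, so i ≠ j fails. So xy^t z = a^{p+p!} b^{p+p!} ∉ L.
This is a contradiction; hence L is not regular.

a^{p+p!} b^{p+p!}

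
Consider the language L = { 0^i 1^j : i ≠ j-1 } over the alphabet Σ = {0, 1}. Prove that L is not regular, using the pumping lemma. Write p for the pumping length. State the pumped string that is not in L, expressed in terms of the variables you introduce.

0^{p+p!} 1^{p+p!+1}

Assume L is regular; let p be its pumping constant.
Choose w = 0^p 1^{p+p!+1}. Since p ≠ (p+p!+1)-1 = p+p!, w ∈ L; and |w| ≥ p.
By the pumping lemma, w = xyz with |xy| ≤ p and y is nonempty.
The first p characters of w are 0's, so xy (and hence y) consists only of 0's. Write y = 0^k, 1 ≤ k ≤ p.
Since 1 ≤ k ≤ p, k divides p!; set t = 1 + p!/k. Then xy^t z has p + (p!/k)·k = p + p! copies of 0. Now the 0-count is p+p! and (1-count)-1 = (p+p!+1)-1 = p+p!, so i ≠ j-1 fails. So xy^t z = 0^{p+p!} 1^{p+p!+1} ∉ L.
This is a contradiction; hence L is not regular.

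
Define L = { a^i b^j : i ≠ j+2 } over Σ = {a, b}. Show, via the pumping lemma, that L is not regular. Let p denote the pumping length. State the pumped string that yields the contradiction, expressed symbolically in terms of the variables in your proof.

Suppose for contradiction that L is regular, and let p be the pumping length.
Choose w = a^p b^{p+p!-2}. Since p ≠ (p+p!-2)+2 = p+p!, w ∈ L; and |w| ≥ p.
Write w = xyz as guaranteed by the lemma, with |xy| ≤ p and |y| ≥ 1.
Since the first p symbols of w are all a's and |xy| ≤ p, y lies entirely in the leading a-block: y = a^k for some k with 1 ≤ k ≤ p.
Since 1 ≤ k ≤ p, k divides p!; set t = 1 + p!/k. Then xy^t z has p + (p!/k)·k = p + p! copies of a. Now the a-count is p+p! and (b-count)+2 = (p+p!-2)+2 = p+p!, so i ≠ j+2 fails. So xy^t z = a^{p+p!} b^{p+p!-2} ∉ L.
This contradicts the pumping lemma, so L is not regular.

a^{p+p!} b^{p+p!-2}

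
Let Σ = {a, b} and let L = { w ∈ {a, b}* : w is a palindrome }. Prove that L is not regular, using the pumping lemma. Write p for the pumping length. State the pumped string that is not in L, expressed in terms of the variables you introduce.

Suppose for contradiction that L is regular, and let p be the pumping length.
Take w = a^p b a^p, a palindrome of length 2p+1 ≥ p.
The pumping lemma gives a decomposition w = xyz where |xy| ≤ p and |y| > 0.
Since the first p symbols of w are all a's and |xy| ≤ p, y lies entirely in the leading a-block: y = a^k for some k with 1 ≤ k ≤ p.
Pump with i = 2: xy^2z = a^{p+k} b a^p. Its reverse is a^p b a^{p+k}, which differs from xy^2z since k ≥ 1. So xy^2z is not a palindrome and xy^2z ∉ L.
This is a contradiction; hence L is not regular.

a^{p+k} b a^p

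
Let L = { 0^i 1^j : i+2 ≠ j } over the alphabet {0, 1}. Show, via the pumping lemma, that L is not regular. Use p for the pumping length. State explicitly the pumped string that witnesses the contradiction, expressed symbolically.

Assume L is regular; let p be its pumping constant.
Choose w = 0^p 1^{p+p!+2}. Since p ≠ (p+p!+2)-2 = p+p!, w ∈ L; and |w| ≥ p.
By the pumping lemma, w = xyz with |xy| ≤ p and |y| > 0.
Because |xy| ≤ p and w begins with p copies of 0, we have y = 0^k with 1 ≤ k ≤ p.
Since 1 ≤ k ≤ p, k divides p!; set t = 1 + p!/k. Then xy^t z has p + (p!/k)·k = p + p! copies of 0. Now the 0-count is p+p! and (1-count)-2 = (p+p!+2)-2 = p+p!, so i+2 ≠ j fails. So xy^t z = 0^{p+p!} 1^{p+p!+2} ∉ L.
Contradiction. Therefore L is not regular.

0^{p+p!} 1^{p+p!+2}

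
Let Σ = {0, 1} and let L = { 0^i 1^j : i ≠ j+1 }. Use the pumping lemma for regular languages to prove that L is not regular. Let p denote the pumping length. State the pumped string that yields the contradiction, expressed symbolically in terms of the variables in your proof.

0^{p+p!} 1^{p+p!-1}

Suppose for contradiction that L is regular, and let p be the pumping length.
Choose w = 0^p 1^{p+p!-1}. Since p ≠ (p+p!-1)+1 = p+p!, w ∈ L; and |w| ≥ p.
Write w = xyz as guaranteed by the lemma, with |xy| ≤ p and |y| > 0.
Since the first p symbols of w are all 0's and |xy| ≤ p, y lies entirely in the leading 0-block: y = 0^k for some k with 1 ≤ k ≤ p.
Since 1 ≤ k ≤ p, k divides p!; set t = 1 + p!/k. Then xy^t z has p + (p!/k)·k = p + p! copies of 0. Now the 0-count is p+p! and (1-count)+1 = (p+p!-1)+1 = p+p!, so i ≠ j+1 fails. So xy^t z = 0^{p+p!} 1^{p+p!-1} ∉ L.
This contradicts the pumping lemma, so L is not regular.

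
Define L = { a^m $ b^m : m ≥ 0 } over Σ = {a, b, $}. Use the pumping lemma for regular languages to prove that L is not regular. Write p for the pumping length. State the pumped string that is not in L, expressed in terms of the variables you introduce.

Toward a contradiction, assume L is regular with pumping length p.
Take w = a^p $ b^p ∈ L with |w| = 2p+1 ≥ p.
Write w = xyz as guaranteed by the lemma, with |xy| ≤ p and |y| > 0.
Since the first p symbols of w are all a's and |xy| ≤ p, y lies entirely in the leading a-block: y = a^k for some k with 1 ≤ k ≤ p.
Pump with i = 2: xy^2z = a^{p+k} $ b^p, which would require p+k = p. But k ≥ 1, so xy^2z ∉ L.
Contradiction. Therefore L is not regular.

a^{p+k} $ b^p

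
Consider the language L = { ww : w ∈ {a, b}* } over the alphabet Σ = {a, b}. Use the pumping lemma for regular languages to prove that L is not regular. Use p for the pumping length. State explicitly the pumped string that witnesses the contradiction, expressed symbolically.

Toward a contradiction, assume L is regular with pumping length p.
Take w = a^p b^p a^p b^p = uu where u = a^pb^p; then w ∈ L and |w| = 4p ≥ p.
The pumping lemma gives a decomposition w = xyz where |xy| ≤ p and |y| ≥ 1.
Since the first p symbols of w are all a's and |xy| ≤ p, y lies entirely in the leading a-block: y = a^k for some k with 1 ≤ k ≤ p.
Pump with i = 2: xy^2z = a^{p+k} b^p a^p b^p, of length 4p+k. Suppose this equals vv. The string starts with a and ends with b, so v does too; thus the boundary between the two copies of v is a b→a transition. There is exactly one such transition, at position 2p+k, so |v| = 2p+k and |vv| = 4p+2k ≠ 4p+k since k ≥ 1. So xy^2z ∉ L.
This contradicts the pumping lemma, so L is not regular.

a^{p+k} b^p a^p b^p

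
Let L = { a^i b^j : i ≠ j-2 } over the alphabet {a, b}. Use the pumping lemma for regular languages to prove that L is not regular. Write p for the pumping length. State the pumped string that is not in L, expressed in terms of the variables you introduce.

a^{p+p!} b^{p+p!+2}

Toward a contradiction, assume L is regular with pumping length p.
Choose w = a^p b^{p+p!+2}. Since p ≠ (p+p!+2)-2 = p+p!, w ∈ L; and |w| ≥ p.
The pumping lemma gives a decomposition w = xyz where |xy| ≤ p and |y| ≥ 1.
The first p characters of w are a's, so xy (and hence y) consists only of a's. Write y = a^k, 1 ≤ k ≤ p.
Since 1 ≤ k ≤ p, k divides p!; set t = 1 + p!/k. Then xy^t z has p + (p!/k)·k = p + p! copies of a. Now the a-count is p+p! and (b-count)-2 = (p+p!+2)-2 = p+p!, so i ≠ j-2 fails. So xy^t z = a^{p+p!} b^{p+p!+2} ∉ L.
This is a contradiction; hence L is not regular.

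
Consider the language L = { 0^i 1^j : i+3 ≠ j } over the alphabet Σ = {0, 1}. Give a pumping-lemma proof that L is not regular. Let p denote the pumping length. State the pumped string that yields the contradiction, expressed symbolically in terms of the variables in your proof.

Assume L is regular. Let p be the pumping length given by the pumping lemma.
Choose w = 0^p 1^{p+p!+3}. Since p ≠ (p+p!+3)-3 = p+p!, w ∈ L; and |w| ≥ p.
Write w = xyz as guaranteed by the lemma, with |xy| ≤ p and |y| ≥ 1.
The first p characters of w are 0's, so xy (and hence y) consists only of 0's. Write y = 0^k, 1 ≤ k ≤ p.
Since 1 ≤ k ≤ p, k divides p!; set t = 1 + p!/k. Then xy^t z has p + (p!/k)·k = p + p! copies of 0. Now the 0-count is p+p! and (1-count)-3 = (p+p!+3)-3 = p+p!, so i+3 ≠ j fails. So xy^t z = 0^{p+p!} 1^{p+p!+3} ∉ L.
Contradiction. Therefore L is not regular.

0^{p+p!} 1^{p+p!+3}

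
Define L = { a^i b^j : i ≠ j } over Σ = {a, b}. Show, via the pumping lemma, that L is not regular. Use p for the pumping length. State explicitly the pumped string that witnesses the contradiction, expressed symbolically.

Suppose for contradiction that L is regular, and let p be the pumping length.
Choose w = a^p b^{p+p!}. Since p ≠ p+p!, w ∈ L; and |w| ≥ p.
The pumping lemma gives a decomposition w = xyz where |xy| ≤ p and y is nonempty.
Since the first p symbols of w are all a's and |xy| ≤ p, y lies entirely in the leading a-block: y = a^k for some k with 1 ≤ k ≤ p.
Since 1 ≤ k ≤ p, k divides p!; set t = 1 + p!/k. Then xy^t z has p + (p!/k)·k = p + p! copies of a. Now the a-count equals the b-count, so i ≠ j fails. So xy^t z = a^{p+p!} b^{p+p!} ∉ L.
This is a contradiction; hence L is not regular.

a^{p+p!} b^{p+p!}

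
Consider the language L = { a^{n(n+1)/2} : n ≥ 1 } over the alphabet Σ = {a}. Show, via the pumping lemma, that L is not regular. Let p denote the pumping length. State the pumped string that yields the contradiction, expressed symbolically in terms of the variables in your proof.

Toward a contradiction, assume L is regular with pumping length p.
Take w = a^{p(p+1)/2} ∈ L with |w| = p(p+1)/2 ≥ p.
Write w = xyz as guaranteed by the lemma, with |xy| ≤ p and y is nonempty.
Then y = a^k for some k with 1 ≤ k ≤ p.
Pump with i = 2: xy^2z = a^{p(p+1)/2+k}. Since 1 ≤ k ≤ p, p(p+1)/2 < p(p+1)/2+k ≤ p(p+1)/2+p < (p+1)(p+2)/2, so p(p+1)/2+k is strictly between consecutive triangular numbers. So xy^2z ∉ L.
This is a contradiction; hence L is not regular.

a^{p(p+1)/2+k}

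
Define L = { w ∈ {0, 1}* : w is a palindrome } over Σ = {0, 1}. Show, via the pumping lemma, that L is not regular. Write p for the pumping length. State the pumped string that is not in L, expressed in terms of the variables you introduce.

0^{p+k} 1 0^p

Toward a contradiction, assume L is regular with pumping length p.
Take w = 0^p 1 0^p, a palindrome of length 2p+1 ≥ p.
Write w = xyz as guaranteed by the lemma, with |xy| ≤ p and |y| ≥ 1.
Because |xy| ≤ p and w begins with p copies of 0, we have y = 0^k with 1 ≤ k ≤ p.
Pump with i = 2: xy^2z = 0^{p+k} 1 0^p. Its reverse is 0^p 1 0^{p+k}, which differs from xy^2z since k ≥ 1. So xy^2z is not a palindrome and xy^2z ∉ L.
This is a contradiction; hence L is not regular.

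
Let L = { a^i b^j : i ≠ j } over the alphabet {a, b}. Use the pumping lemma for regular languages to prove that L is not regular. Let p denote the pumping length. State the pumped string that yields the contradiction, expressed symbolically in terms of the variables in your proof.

a^{p+p!} b^{p+p!}

Toward a contradiction, assume L is regular with pumping length p.
Choose w = a^p b^{p+p!}. Since p ≠ p+p!, w ∈ L; and |w| ≥ p.
Write w = xyz as guaranteed by the lemma, with |xy| ≤ p and |y| > 0.
Since the first p symbols of w are all a's and |xy| ≤ p, y lies entirely in the leading a-block: y = a^k for some k with 1 ≤ k ≤ p.
Since 1 ≤ k ≤ p, k divides p!; set t = 1 + p!/k. Then xy^t z has p + (p!/k)·k = p + p! copies of a. Now the a-count equals the b-count, so i ≠ j fails. So xy^t z = a^{p+p!} b^{p+p!} ∉ L.
This contradicts the pumping lemma, so L is not regular.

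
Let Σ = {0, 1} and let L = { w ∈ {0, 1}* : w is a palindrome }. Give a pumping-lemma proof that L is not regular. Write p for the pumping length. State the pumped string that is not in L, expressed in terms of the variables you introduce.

Toward a contradiction, assume L is regular with pumping length p.
Take w = 0^p 1 0^p, a palindrome of length 2p+1 ≥ p.
By the pumping lemma, w = xyz with |xy| ≤ p and |y| ≥ 1.
The first p characters of w are 0's, so xy (and hence y) consists only of 0's. Write y = 0^k, 1 ≤ k ≤ p.
Pump with i = 2: xy^2z = 0^{p+k} 1 0^p. Its reverse is 0^p 1 0^{p+k}, which differs from xy^2z since k ≥ 1. So xy^2z is not a palindrome and xy^2z ∉ L.
Contradiction. Therefore L is not regular.

0^{p+k} 1 0^p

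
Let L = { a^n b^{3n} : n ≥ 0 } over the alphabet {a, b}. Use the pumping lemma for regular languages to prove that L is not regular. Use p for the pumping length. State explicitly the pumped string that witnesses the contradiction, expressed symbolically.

Toward a contradiction, assume L is regular with pumping length p.
Take w = a^p b^{3p}. Then w ∈ L and |w| = 4p ≥ p.
Write w = xyz as guaranteed by the lemma, with |xy| ≤ p and |y| > 0.
Since the first p symbols of w are all a's and |xy| ≤ p, y lies entirely in the leading a-block: y = a^k for some k with 1 ≤ k ≤ p.
Pump with i = 2: xy^2z = a^{p+k} b^{3p}. For this to lie in L we would need 3p = 3(p+k), which forces k = 0. But k ≥ 1, so xy^2z ∉ L.
This is a contradiction; hence L is not regular.

a^{p+k} b^{3p}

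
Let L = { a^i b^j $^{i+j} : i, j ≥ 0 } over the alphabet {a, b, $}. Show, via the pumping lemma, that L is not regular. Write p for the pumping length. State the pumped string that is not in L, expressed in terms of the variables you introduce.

a^{p+k} b^p $^{2p}

Suppose for contradiction that L is regular, and let p be the pumping length.
Take w = a^p b^p $^{2p} ∈ L (with i=j=p, i+j=2p), |w| = 4p ≥ p.
The pumping lemma gives a decomposition w = xyz where |xy| ≤ p and |y| ≥ 1.
The first p characters of w are a's, so xy (and hence y) consists only of a's. Write y = a^k, 1 ≤ k ≤ p.
Consider xy^2z = a^{p+k} b^p $^{2p}. Now the a- and b-counts sum to 2p+k, but the $-count is 2p ≠ 2p+k. So xy^2z ∉ L.
Contradiction. Therefore L is not regular.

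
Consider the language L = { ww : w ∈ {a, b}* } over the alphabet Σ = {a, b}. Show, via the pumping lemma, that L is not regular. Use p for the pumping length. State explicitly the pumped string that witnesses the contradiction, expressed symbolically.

a^{p+k} b^p a^p b^p

Toward a contradiction, assume L is regular with pumping length p.
Take w = a^p b^p a^p b^p = uu where u = a^pb^p; then w ∈ L and |w| = 4p ≥ p.
By the pumping lemma, w = xyz with |xy| ≤ p and y is nonempty.
The first p characters of w are a's, so xy (and hence y) consists only of a's. Write y = a^k, 1 ≤ k ≤ p.
Pump with i = 2: xy^2z = a^{p+k} b^p a^p b^p, of length 4p+k. Suppose this equals vv. The string starts with a and ends with b, so v does too; thus the boundary between the two copies of v is a b→a transition. There is exactly one such transition, at position 2p+k, so |v| = 2p+k and |vv| = 4p+2k ≠ 4p+k since k ≥ 1. So xy^2z ∉ L.
This contradicts the pumping lemma, so L is not regular.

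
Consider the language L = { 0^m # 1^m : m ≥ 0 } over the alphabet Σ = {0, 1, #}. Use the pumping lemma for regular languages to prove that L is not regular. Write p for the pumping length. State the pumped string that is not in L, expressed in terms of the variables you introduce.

Assume L is regular. Let p be the pumping length given by the pumping lemma.
Take w = 0^p # 1^p ∈ L with |w| = 2p+1 ≥ p.
The pumping lemma gives a decomposition w = xyz where |xy| ≤ p and y is nonempty.
The first p characters of w are 0's, so xy (and hence y) consists only of 0's. Write y = 0^k, 1 ≤ k ≤ p.
Pump with i = 2: xy^2z = 0^{p+k} # 1^p, which would require p+k = p. But k ≥ 1, so xy^2z ∉ L.
Contradiction. Therefore L is not regular.

0^{p+k} # 1^p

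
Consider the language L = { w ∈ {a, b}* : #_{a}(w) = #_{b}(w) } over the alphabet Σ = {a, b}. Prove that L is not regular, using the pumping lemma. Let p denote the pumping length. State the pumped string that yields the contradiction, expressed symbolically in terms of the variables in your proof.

Toward a contradiction, assume L is regular with pumping length p.
Choose w = a^p b^p ∈ L with |w| = 2p ≥ p.
Write w = xyz as guaranteed by the lemma, with |xy| ≤ p and |y| > 0.
Since the first p symbols of w are all a's and |xy| ≤ p, y lies entirely in the leading a-block: y = a^k for some k with 1 ≤ k ≤ p.
Pump with i = 2: xy^2z = a^{p+k} b^p has p+k occurrences of a but only p of b. Since k ≥ 1 the counts differ, so xy^2z ∉ L.
This contradicts the pumping lemma, so L is not regular.

a^{p+k} b^p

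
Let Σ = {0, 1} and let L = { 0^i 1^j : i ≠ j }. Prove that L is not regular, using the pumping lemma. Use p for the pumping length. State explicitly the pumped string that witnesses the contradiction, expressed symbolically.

Assume L is regular; let p be its pumping constant.
Choose w = 0^p 1^{p+p!}. Since p ≠ p+p!, w ∈ L; and |w| ≥ p.
Write w = xyz as guaranteed by the lemma, with |xy| ≤ p and |y| ≥ 1.
The first p characters of w are 0's, so xy (and hence y) consists only of 0's. Write y = 0^k, 1 ≤ k ≤ p.
Since 1 ≤ k ≤ p, k divides p!; set t = 1 + p!/k. Then xy^t z has p + (p!/k)·k = p + p! copies of 0. Now the 0-count equals the 1-count, so i ≠ j fails. So xy^t z = 0^{p+p!} 1^{p+p!} ∉ L.
This contradicts the pumping lemma, so L is not regular.

0^{p+p!} 1^{p+p!}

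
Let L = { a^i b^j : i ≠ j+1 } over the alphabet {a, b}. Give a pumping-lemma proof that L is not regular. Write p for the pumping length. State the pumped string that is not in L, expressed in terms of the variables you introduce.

a^{p+p!} b^{p+p!-1}

Toward a contradiction, assume L is regular with pumping length p.
Choose w = a^p b^{p+p!-1}. Since p ≠ (p+p!-1)+1 = p+p!, w ∈ L; and |w| ≥ p.
The pumping lemma gives a decomposition w = xyz where |xy| ≤ p and y is nonempty.
Since the first p symbols of w are all a's and |xy| ≤ p, y lies entirely in the leading a-block: y = a^k for some k with 1 ≤ k ≤ p.
Since 1 ≤ k ≤ p, k divides p!; set t = 1 + p!/k. Then xy^t z has p + (p!/k)·k = p + p! copies of a. Now the a-count is p+p! and (b-count)+1 = (p+p!-1)+1 = p+p!, so i ≠ j+1 fails. So xy^t z = a^{p+p!} b^{p+p!-1} ∉ L.
Contradiction. Therefore L is not regular.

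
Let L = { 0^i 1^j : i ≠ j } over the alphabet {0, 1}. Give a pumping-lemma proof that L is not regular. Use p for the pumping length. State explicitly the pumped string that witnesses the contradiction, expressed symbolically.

0^{p+p!} 1^{p+p!}

Assume L is regular; let p be its pumping constant.
Choose w = 0^p 1^{p+p!}. Since p ≠ p+p!, w ∈ L; and |w| ≥ p.
Write w = xyz as guaranteed by the lemma, with |xy| ≤ p and y is nonempty.
Since the first p symbols of w are all 0's and |xy| ≤ p, y lies entirely in the leading 0-block: y = 0^k for some k with 1 ≤ k ≤ p.
Since 1 ≤ k ≤ p, k divides p!; set t = 1 + p!/k. Then xy^t z has p + (p!/k)·k = p + p! copies of 0. Now the 0-count equals the 1-count, so i ≠ j fails. So xy^t z = 0^{p+p!} 1^{p+p!} ∉ L.
This is a contradiction; hence L is not regular.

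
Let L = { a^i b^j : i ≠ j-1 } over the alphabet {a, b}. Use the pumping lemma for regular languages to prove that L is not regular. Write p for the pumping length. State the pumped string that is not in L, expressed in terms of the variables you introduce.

Toward a contradiction, assume L is regular with pumping length p.
Choose w = a^p b^{p+p!+1}. Since p ≠ (p+p!+1)-1 = p+p!, w ∈ L; and |w| ≥ p.
The pumping lemma gives a decomposition w = xyz where |xy| ≤ p and y is nonempty.
The first p characters of w are a's, so xy (and hence y) consists only of a's. Write y = a^k, 1 ≤ k ≤ p.
Since 1 ≤ k ≤ p, k divides p!; set t = 1 + p!/k. Then xy^t z has p + (p!/k)·k = p + p! copies of a. Now the a-count is p+p! and (b-count)-1 = (p+p!+1)-1 = p+p!, so i ≠ j-1 fails. So xy^t z = a^{p+p!} b^{p+p!+1} ∉ L.
Contradiction. Therefore L is not regular.

a^{p+p!} b^{p+p!+1}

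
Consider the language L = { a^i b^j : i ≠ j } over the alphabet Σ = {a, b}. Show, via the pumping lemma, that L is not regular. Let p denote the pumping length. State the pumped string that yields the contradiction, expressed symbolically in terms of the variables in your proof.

Assume L is regular; let p be its pumping constant.
Choose w = a^p b^{p+p!}. Since p ≠ p+p!, w ∈ L; and |w| ≥ p.
Write w = xyz as guaranteed by the lemma, with |xy| ≤ p and |y| > 0.
Since the first p symbols of w are all a's and |xy| ≤ p, y lies entirely in the leading a-block: y = a^k for some k with 1 ≤ k ≤ p.
Since 1 ≤ k ≤ p, k divides p!; set t = 1 + p!/k. Then xy^t z has p + (p!/k)·k = p + p! copies of a. Now the a-count equals the b-count, so i ≠ j fails. So xy^t z = a^{p+p!} b^{p+p!} ∉ L.
Contradiction. Therefore L is not regular.

a^{p+p!} b^{p+p!}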